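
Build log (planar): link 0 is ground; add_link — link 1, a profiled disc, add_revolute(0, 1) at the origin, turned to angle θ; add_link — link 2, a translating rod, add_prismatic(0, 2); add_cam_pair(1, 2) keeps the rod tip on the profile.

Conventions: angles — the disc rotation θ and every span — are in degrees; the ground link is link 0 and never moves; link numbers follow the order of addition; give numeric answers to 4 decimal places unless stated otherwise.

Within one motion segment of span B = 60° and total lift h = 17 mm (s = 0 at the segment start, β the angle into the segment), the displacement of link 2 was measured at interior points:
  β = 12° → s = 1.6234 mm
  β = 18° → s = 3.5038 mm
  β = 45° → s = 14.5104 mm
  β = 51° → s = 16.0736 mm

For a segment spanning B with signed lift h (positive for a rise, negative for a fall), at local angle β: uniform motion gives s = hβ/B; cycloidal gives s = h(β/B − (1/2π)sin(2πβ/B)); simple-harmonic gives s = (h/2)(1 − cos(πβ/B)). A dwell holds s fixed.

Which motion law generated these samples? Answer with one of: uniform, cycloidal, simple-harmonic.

candidates at β/B = r: uniform s = h·r (linear in β); cycloidal s = h·(r − sin(2πr)/(2π)); simple-harmonic s = (h/2)(1 − cos(πr))
β=12°: printed 1.6234 | uniform 3.4000, cycloidal 0.8268, simple-harmonic 1.6234
β=18°: printed 3.5038 | uniform 5.1000, cycloidal 2.5268, simple-harmonic 3.5038
β=45°: printed 14.5104 | uniform 12.7500, cycloidal 15.4556, simple-harmonic 14.5104
β=51°: printed 16.0736 | uniform 14.4500, cycloidal 16.6389, simple-harmonic 16.0736
only one law matches every sample → simple-harmonic

simple-harmonic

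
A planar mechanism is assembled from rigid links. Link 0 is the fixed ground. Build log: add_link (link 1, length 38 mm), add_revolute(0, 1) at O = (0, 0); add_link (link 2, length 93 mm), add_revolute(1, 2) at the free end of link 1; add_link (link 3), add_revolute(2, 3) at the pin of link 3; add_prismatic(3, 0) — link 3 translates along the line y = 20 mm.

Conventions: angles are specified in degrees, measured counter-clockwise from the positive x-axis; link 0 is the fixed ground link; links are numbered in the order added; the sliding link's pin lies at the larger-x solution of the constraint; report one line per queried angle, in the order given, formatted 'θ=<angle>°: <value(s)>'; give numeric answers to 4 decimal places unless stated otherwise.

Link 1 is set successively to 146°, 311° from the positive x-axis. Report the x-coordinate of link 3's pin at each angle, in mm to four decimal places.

geometry: r = 38 mm, L = 93 mm, e = 20 mm
θ=146°: crank pin P = (r cos θ, r sin θ) = (-31.503428, 21.249330)
θ=146°: h = r sin θ − e = 21.249330 − 20 = 1.249330
θ=146°: x = r cos θ + √(L² − h²) = -31.503428 + 92.991608 = 61.488180
θ=311°: crank pin P = (r cos θ, r sin θ) = (24.930243, -28.678964)
θ=311°: h = r sin θ − e = -28.678964 − 20 = -48.678964
θ=311°: x = r cos θ + √(L² − h²) = 24.930243 + 79.242403 = 104.172646

θ=146°: 61.4882
θ=311°: 104.1726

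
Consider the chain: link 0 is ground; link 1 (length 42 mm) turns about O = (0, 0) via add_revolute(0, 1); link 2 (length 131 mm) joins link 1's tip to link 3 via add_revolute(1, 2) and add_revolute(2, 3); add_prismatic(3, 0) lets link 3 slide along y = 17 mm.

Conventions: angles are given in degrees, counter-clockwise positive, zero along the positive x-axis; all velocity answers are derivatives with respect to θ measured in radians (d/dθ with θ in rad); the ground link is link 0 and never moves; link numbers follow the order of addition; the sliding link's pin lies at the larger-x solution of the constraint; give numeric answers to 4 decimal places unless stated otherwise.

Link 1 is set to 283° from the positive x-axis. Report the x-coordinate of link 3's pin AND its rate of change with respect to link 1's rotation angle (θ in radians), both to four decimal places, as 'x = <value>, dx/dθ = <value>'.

geometry: r = 42 mm, L = 131 mm, e = 17 mm
crank pin P = (r cos θ, r sin θ) = (9.447944, -40.923543)
h = r sin θ − e = -40.923543 − 17 = -57.923543
x = r cos θ + √(L² − h²) = 9.447944 + 117.498354 = 126.946298
dx/dθ = −r sin θ − h·r cos θ/√(L² − h²) (θ in radians; h = -57.923543) = 45.581126

x = 126.9463, dx/dθ = 45.5811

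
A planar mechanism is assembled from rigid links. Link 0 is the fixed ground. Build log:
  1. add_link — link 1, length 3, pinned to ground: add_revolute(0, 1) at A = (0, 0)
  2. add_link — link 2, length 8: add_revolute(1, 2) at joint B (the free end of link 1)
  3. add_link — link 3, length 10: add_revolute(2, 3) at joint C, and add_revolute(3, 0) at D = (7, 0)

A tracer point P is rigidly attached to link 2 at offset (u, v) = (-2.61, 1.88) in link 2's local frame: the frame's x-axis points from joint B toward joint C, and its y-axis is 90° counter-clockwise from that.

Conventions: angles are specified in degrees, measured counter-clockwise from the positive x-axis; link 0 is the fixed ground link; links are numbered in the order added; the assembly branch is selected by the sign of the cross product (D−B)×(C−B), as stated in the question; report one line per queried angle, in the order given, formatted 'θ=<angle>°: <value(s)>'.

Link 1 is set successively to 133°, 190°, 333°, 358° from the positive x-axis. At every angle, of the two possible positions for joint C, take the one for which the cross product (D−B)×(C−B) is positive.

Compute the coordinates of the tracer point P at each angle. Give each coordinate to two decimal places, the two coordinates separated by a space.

A=(0,0), D=(7.00,0)
θ=133°: B = A + 3.00·(cos133°, sin133°) = (-2.0460, 2.1941)
θ=133°: |BD| = 9.3083
θ=133°: circle(B,8.00) ∩ circle(D,10.00): a=2.7204, h=7.5233
θ=133°:   candidates: C₊=(2.3710,8.8641) cross=70.029; C₋=(-1.1756,-5.7584) cross=-70.029
θ=133°:   branch + wants cross > 0 → take C=(2.3710,8.8641) (cross=70.029)
θ=133°: ex = (C−B)/|BC| = (0.5521,0.8338); ey = (-0.8338,0.5521)
θ=133°: P = B + -2.61·ex + 1.88·ey = (-5.0545,1.0560)
θ=190°: B = A + 3.00·(cos190°, sin190°) = (-2.9544, -0.5209)
θ=190°: |BD| = 9.9680
θ=190°: circle(B,8.00) ∩ circle(D,10.00): a=3.1783, h=7.3416
θ=190°:   candidates: C₊=(-0.1642,6.9767) cross=73.181; C₋=(0.6032,-7.6864) cross=-73.181
θ=190°:   branch + wants cross > 0 → take C=(-0.1642,6.9767) (cross=73.181)
θ=190°: ex = (C−B)/|BC| = (0.3488,0.9372); ey = (-0.9372,0.3488)
θ=190°: P = B + -2.61·ex + 1.88·ey = (-5.6267,-2.3113)
θ=333°: B = A + 3.00·(cos333°, sin333°) = (2.6730, -1.3620)
θ=333°: |BD| = 4.5363
θ=333°: circle(B,8.00) ∩ circle(D,10.00): a=-1.6999, h=7.8173
θ=333°:   candidates: C₊=(-1.2955,5.5843) cross=35.461; C₋=(3.3986,-9.3290) cross=-35.461
θ=333°:   branch + wants cross > 0 → take C=(-1.2955,5.5843) (cross=35.461)
θ=333°: ex = (C−B)/|BC| = (-0.4961,0.8683); ey = (-0.8683,-0.4961)
θ=333°: P = B + -2.61·ex + 1.88·ey = (2.3354,-4.5608)
θ=358°: B = A + 3.00·(cos358°, sin358°) = (2.9982, -0.1047)
θ=358°: |BD| = 4.0032
θ=358°: circle(B,8.00) ∩ circle(D,10.00): a=-2.4948, h=7.6010
θ=358°:   candidates: C₊=(0.3054,7.4285) cross=30.428; C₋=(0.7030,-7.7684) cross=-30.428
θ=358°:   branch + wants cross > 0 → take C=(0.3054,7.4285) (cross=30.428)
θ=358°: ex = (C−B)/|BC| = (-0.3366,0.9416); ey = (-0.9416,-0.3366)
θ=358°: P = B + -2.61·ex + 1.88·ey = (2.1064,-3.1952)

θ=133°: -5.05 1.06
θ=190°: -5.63 -2.31
θ=333°: 2.34 -4.56
θ=358°: 2.11 -3.20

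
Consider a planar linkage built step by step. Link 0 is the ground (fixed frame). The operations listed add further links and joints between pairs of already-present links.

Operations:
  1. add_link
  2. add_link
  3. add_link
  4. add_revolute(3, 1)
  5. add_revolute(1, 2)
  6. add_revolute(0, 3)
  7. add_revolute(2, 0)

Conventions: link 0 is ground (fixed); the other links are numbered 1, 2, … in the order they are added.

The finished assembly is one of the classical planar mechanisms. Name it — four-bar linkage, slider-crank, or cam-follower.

links: 4 (incl. ground); joints: 4 revolute, 0 prismatic, 0 higher (cam) pair, forming one closed loop
4 links in a single 4R loop → four-bar linkage

four-bar linkage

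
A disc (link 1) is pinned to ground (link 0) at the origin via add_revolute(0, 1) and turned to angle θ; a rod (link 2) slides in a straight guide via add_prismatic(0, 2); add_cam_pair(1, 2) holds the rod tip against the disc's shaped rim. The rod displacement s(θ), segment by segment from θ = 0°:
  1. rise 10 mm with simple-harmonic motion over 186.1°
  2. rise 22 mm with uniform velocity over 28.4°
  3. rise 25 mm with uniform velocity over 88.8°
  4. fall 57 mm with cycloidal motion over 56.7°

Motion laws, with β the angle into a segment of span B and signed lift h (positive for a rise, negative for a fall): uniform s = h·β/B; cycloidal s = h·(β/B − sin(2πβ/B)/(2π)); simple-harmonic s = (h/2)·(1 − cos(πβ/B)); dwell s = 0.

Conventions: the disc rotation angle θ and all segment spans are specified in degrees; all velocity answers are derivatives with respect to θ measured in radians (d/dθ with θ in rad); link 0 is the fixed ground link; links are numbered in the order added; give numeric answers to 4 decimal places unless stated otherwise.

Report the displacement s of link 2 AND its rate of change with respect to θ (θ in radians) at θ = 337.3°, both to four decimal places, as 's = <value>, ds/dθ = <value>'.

segment 1 (0° to 186.1°, simple-harmonic, h = 10) is passed completely: s = 0.0000 + (10) = 10.0000
segment 2 (186.1° to 214.5°, uniform, h = 22) is passed completely: s = 10.0000 + (22) = 32.0000
segment 3 (214.5° to 303.3°, uniform, h = 25) is passed completely: s = 32.0000 + (25) = 57.0000
θ = 337.3° falls in segment 4 (303.3° to 360°, cycloidal, h = -57): β = 337.3 − 303.3 = 34°, B = 56.7°; Δs = -57·(0.5996 − sin(2π·0.5996)/(2π)) = -39.4959; s = 57.0000 − 39.4959 = 17.5041
velocity in seg [303.3°–360°] (cycloidal), θ in radians: β = 34° = 0.5934 rad, B = 56.7° = 0.9896 rad; ds/dθ = (h/B)(1 − cos(2πβ/B)) = ((-57)/0.9896)(1 − cos(2π·0.5996)) = -104.272366 mm/rad

s = 17.5041, ds/dθ = -104.2724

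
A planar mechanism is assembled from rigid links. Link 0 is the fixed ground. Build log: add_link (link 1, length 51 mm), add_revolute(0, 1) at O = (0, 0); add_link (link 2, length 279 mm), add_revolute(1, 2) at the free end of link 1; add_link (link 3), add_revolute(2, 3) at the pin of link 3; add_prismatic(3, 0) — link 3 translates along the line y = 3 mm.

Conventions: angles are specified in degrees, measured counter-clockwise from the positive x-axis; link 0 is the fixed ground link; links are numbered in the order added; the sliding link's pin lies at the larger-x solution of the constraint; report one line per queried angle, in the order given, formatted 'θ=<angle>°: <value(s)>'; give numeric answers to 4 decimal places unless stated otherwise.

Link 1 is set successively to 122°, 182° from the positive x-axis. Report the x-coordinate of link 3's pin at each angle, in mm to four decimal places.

geometry: r = 51 mm, L = 279 mm, e = 3 mm
θ=122°: crank pin P = (r cos θ, r sin θ) = (-27.025882, 43.250453)
θ=122°: h = r sin θ − e = 43.250453 − 3 = 40.250453
θ=122°: x = r cos θ + √(L² − h²) = -27.025882 + 276.081330 = 249.055448
θ=182°: crank pin P = (r cos θ, r sin θ) = (-50.968932, -1.779874)
θ=182°: h = r sin θ − e = -1.779874 − 3 = -4.779874
θ=182°: x = r cos θ + √(L² − h²) = -50.968932 + 278.959052 = 227.990120

θ=122°: 249.0554
θ=182°: 227.9901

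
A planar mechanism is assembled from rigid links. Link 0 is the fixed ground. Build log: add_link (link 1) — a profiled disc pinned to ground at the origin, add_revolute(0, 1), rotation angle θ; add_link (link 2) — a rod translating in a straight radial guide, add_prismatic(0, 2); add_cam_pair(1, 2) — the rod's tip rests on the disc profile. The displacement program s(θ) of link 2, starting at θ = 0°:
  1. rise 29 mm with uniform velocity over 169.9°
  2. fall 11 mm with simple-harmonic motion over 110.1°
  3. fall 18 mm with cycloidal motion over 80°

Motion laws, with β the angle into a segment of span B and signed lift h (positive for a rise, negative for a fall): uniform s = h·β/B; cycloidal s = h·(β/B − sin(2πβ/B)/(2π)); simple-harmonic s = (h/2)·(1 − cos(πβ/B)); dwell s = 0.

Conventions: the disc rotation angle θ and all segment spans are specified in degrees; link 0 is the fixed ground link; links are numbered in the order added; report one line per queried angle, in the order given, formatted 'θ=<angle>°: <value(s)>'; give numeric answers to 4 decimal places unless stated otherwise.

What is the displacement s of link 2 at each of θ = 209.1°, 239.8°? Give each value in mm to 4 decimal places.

seg 1 [0°–169.9°] uniform, h=29: full span → s += 29 → s = 29.0000
seg 2 [169.9°–280°] simple-harmonic, h=-11: θ=209.1° here. β=39.2, B=110.1. -11/2·(1 − cos(π·0.3560)) = -3.0965 → s = 25.9035
seg 2 [169.9°–280°] simple-harmonic, h=-11: θ=239.8° here. β=69.9, B=110.1. -11/2·(1 − cos(π·0.6349)) = -7.7614 → s = 21.2386

θ=209.1°: 25.9035
θ=239.8°: 21.2386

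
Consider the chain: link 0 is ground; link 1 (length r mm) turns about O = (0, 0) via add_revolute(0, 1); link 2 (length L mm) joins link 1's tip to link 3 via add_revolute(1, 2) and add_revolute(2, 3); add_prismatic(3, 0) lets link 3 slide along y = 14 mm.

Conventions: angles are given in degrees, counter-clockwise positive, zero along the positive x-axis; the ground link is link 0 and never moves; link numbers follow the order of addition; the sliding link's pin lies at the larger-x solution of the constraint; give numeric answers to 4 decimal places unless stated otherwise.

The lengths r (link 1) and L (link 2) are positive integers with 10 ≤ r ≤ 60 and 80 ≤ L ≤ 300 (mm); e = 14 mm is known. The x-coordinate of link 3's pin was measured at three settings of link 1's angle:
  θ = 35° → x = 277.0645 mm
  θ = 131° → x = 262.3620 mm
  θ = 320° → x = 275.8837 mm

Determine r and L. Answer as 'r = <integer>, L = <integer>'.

constraint per measurement: (x − r cos θ)² + (r sin θ − e)² = L²
subtracting the θ₁ and θ₂ equations cancels the r² and L² terms:
r = (x₁² − x₂²) / (2[(x₁cos θ₁ + e sin θ₁) − (x₂cos θ₂ + e sin θ₂)]) = 10.0000 → r = 10
L² = (x₁ − r cos θ₁)² + (r sin θ₁ − e)² = 72360.9767 → L = 269.0000 → L = 269
check at θ₃=320°: x = 275.8837 (printed 275.8837) ✓

r = 10, L = 269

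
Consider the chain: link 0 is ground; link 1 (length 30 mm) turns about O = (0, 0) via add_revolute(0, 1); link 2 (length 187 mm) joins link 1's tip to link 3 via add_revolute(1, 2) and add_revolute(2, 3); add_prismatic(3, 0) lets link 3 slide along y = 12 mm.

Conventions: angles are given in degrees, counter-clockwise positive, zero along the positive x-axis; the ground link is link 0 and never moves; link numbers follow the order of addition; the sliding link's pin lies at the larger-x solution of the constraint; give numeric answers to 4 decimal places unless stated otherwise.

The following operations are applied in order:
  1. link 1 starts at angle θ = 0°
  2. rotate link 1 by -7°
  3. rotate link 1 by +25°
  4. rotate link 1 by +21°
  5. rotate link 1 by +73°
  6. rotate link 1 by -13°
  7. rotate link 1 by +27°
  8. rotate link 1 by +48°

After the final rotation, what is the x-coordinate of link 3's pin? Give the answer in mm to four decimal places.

geometry: r = 30 mm, L = 187 mm, e = 12 mm; θ starts at 0°
rotate link 1 by -7°: θ ← 0° -7° = -7°
rotate link 1 by +25°: θ ← -7° +25° = 18°
rotate link 1 by +21°: θ ← 18° +21° = 39°
rotate link 1 by +73°: θ ← 39° +73° = 112°
rotate link 1 by -13°: θ ← 112° -13° = 99°
rotate link 1 by +27°: θ ← 99° +27° = 126°
rotate link 1 by +48°: θ ← 126° +48° = 174°
crank pin P = (r cos θ, r sin θ) = (-29.835657, 3.135854)
h = r sin θ − e = 3.135854 − 12 = -8.864146
x = r cos θ + √(L² − h²) = -29.835657 + 186.789793 = 156.954137

156.9541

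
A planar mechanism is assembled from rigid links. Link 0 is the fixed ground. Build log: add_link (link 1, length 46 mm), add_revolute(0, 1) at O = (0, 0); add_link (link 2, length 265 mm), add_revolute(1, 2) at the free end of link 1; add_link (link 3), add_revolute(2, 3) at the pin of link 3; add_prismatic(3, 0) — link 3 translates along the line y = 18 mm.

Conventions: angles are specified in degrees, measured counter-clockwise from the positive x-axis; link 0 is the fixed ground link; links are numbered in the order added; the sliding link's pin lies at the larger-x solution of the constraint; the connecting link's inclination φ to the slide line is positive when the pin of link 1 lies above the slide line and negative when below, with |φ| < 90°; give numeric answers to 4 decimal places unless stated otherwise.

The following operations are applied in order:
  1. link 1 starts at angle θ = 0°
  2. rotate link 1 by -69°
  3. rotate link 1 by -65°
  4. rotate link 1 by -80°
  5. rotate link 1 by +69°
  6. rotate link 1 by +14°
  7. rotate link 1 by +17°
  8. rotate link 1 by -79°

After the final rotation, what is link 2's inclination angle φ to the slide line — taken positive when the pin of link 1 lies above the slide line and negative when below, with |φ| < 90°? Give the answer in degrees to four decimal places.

geometry: r = 46 mm, L = 265 mm, e = 18 mm; θ starts at 0°
rotate link 1 by -69°: θ ← 0° -69° = -69°
rotate link 1 by -65°: θ ← -69° -65° = -134°
rotate link 1 by -80°: θ ← -134° -80° = -214°
rotate link 1 by +69°: θ ← -214° +69° = -145°
rotate link 1 by +14°: θ ← -145° +14° = -131°
rotate link 1 by +17°: θ ← -131° +17° = -114°
rotate link 1 by -79°: θ ← -114° -79° = -193°
h = r sin θ − e = 10.347748 − 18 = -7.652252
sin φ = h / L = -7.652252 / 265 = -0.02887642
φ = arcsin(-0.02887642) = -1.654727°

-1.6547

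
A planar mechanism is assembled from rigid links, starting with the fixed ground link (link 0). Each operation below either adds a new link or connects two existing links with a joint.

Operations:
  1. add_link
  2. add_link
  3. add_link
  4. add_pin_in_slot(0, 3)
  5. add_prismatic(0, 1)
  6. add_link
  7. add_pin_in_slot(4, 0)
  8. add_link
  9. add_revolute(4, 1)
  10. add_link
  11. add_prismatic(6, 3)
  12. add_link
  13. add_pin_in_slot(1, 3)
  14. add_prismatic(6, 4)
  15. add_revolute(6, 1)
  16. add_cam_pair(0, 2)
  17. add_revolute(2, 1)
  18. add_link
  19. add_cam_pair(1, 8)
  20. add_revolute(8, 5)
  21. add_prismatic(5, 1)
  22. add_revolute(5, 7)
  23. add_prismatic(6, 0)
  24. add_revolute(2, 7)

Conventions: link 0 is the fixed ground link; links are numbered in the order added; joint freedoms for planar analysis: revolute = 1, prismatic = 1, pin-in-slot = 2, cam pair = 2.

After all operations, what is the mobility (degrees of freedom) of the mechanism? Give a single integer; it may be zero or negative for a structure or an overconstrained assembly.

link 0 = ground. State L|J1|J2 = 1|0|0
+link1  2|0|0
+link2  3|0|0
+link3  4|0|0
PS(0,3) f=2→J2  4|0|1
P(0,1) f=1→J1  4|1|1
+link4  5|1|1
PS(4,0) f=2→J2  5|1|2
+link5  6|1|2
R(4,1) f=1→J1  6|2|2
+link6  7|2|2
P(6,3) f=1→J1  7|3|2
+link7  8|3|2
PS(1,3) f=2→J2  8|3|3
P(6,4) f=1→J1  8|4|3
R(6,1) f=1→J1  8|5|3
C(0,2) f=2→J2  8|5|4
R(2,1) f=1→J1  8|6|4
+link8  9|6|4
C(1,8) f=2→J2  9|6|5
R(8,5) f=1→J1  9|7|5
P(5,1) f=1→J1  9|8|5
R(5,7) f=1→J1  9|9|5
P(6,0) f=1→J1  9|10|5
R(2,7) f=1→J1  9|11|5
M = 3(9−1)−2·11−5 = 24−22−5 = -3

M = -3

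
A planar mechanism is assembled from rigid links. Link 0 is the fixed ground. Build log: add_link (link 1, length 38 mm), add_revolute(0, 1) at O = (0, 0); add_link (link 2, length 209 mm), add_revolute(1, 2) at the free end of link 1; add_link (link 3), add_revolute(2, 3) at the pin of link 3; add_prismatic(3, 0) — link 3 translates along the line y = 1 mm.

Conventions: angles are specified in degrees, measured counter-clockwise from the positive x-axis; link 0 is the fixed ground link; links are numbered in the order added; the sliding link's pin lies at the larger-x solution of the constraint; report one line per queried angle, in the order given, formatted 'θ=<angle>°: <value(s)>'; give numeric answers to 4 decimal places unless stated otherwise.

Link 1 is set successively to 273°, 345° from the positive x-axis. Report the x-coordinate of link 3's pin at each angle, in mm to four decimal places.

geometry: r = 38 mm, L = 209 mm, e = 1 mm
θ=273°: crank pin P = (r cos θ, r sin θ) = (1.988766, -37.947922)
θ=273°: h = r sin θ − e = -37.947922 − 1 = -38.947922
θ=273°: x = r cos θ + √(L² − h²) = 1.988766 + 205.338889 = 207.327655
θ=345°: crank pin P = (r cos θ, r sin θ) = (36.705181, -9.835124)
θ=345°: h = r sin θ − e = -9.835124 − 1 = -10.835124
θ=345°: x = r cos θ + √(L² − h²) = 36.705181 + 208.718950 = 245.424131

θ=273°: 207.3277
θ=345°: 245.4241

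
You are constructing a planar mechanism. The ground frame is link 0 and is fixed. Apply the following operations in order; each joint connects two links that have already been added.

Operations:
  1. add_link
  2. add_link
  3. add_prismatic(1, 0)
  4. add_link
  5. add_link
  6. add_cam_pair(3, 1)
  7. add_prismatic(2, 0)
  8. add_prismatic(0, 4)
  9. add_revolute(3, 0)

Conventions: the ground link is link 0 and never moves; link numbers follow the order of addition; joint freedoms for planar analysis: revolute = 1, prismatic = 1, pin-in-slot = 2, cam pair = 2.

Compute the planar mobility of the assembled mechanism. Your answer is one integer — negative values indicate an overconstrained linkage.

ground; <1,0,0>
#1 <2,0,0>
#2 <3,0,0>
P:1↔0 J1 <3,1,0>
#3 <4,1,0>
#4 <5,1,0>
C:3↔1 J2 <5,1,1>
P:2↔0 J1 <5,2,1>
P:0↔4 J1 <5,3,1>
R:3↔0 J1 <5,4,1>
3×4 − 2×4 − 1×1 = 3

M = 3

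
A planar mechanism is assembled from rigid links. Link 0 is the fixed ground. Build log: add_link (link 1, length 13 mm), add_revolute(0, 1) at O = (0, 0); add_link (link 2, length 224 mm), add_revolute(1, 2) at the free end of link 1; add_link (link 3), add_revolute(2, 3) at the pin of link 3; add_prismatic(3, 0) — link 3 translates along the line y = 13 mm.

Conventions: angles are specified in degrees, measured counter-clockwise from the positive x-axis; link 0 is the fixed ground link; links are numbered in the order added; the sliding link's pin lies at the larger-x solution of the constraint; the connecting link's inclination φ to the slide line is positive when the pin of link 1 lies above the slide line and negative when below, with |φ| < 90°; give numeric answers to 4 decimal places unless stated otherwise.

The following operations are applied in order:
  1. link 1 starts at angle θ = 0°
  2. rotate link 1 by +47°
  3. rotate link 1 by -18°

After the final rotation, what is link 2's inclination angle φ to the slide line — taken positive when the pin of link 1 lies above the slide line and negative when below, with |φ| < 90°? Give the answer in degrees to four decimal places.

geometry: r = 13 mm, L = 224 mm, e = 13 mm; θ starts at 0°
rotate link 1 by +47°: θ ← 0° +47° = 47°
rotate link 1 by -18°: θ ← 47° -18° = 29°
h = r sin θ − e = 6.302525 − 13 = -6.697475
sin φ = h / L = -6.697475 / 224 = -0.02989944
φ = arcsin(-0.02989944) = -1.713367°

-1.7134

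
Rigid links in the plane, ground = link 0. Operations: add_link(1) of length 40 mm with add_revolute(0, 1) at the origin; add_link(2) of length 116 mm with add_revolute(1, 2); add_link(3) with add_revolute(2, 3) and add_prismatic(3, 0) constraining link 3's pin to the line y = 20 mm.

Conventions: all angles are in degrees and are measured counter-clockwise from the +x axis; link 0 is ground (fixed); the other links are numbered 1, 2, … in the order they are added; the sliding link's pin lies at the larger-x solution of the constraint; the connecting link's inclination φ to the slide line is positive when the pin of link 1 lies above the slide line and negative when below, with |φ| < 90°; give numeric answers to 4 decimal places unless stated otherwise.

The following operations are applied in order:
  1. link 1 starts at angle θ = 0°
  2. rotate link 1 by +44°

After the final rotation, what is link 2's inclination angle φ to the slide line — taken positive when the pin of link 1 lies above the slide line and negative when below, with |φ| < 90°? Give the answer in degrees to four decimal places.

geometry: r = 40 mm, L = 116 mm, e = 20 mm; θ starts at 0°
rotate link 1 by +44°: θ ← 0° +44° = 44°
h = r sin θ − e = 27.786335 − 20 = 7.786335
sin φ = h / L = 7.786335 / 116 = 0.06712358
φ = arcsin(0.06712358) = 3.848791°

3.8488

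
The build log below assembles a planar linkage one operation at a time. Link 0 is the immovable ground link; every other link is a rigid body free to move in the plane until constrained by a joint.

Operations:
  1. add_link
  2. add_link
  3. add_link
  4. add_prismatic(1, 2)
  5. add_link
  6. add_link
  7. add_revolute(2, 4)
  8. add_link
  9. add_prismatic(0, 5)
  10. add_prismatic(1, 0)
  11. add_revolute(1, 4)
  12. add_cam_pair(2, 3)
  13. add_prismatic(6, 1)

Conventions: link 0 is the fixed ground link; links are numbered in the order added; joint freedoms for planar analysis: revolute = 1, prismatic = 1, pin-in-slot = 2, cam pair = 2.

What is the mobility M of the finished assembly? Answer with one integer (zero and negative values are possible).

link 0 = ground. State L|J1|J2 = 1|0|0
+link1  2|0|0
+link2  3|0|0
+link3  4|0|0
P(1,2) f=1→J1  4|1|0
+link4  5|1|0
+link5  6|1|0
R(2,4) f=1→J1  6|2|0
+link6  7|2|0
P(0,5) f=1→J1  7|3|0
P(1,0) f=1→J1  7|4|0
R(1,4) f=1→J1  7|5|0
C(2,3) f=2→J2  7|5|1
P(6,1) f=1→J1  7|6|1
M = 3(7−1)−2·6−1 = 18−12−1 = 5

M = 5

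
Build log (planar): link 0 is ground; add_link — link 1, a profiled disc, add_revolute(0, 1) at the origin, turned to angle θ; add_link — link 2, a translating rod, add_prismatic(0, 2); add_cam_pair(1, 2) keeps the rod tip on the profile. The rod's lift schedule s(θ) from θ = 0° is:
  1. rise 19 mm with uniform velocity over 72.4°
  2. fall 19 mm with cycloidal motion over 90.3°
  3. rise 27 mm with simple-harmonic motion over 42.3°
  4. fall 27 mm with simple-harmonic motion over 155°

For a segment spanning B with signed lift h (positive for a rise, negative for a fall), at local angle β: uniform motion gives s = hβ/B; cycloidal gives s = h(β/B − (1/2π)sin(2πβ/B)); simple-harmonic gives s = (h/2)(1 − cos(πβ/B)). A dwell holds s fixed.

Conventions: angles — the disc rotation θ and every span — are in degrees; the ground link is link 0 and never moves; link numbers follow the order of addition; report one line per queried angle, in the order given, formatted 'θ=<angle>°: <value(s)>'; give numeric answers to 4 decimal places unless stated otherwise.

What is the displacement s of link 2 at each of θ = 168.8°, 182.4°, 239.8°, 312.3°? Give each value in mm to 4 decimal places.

seg 1 [0°–72.4°] uniform, h=19: full span → s += 19 → s = 19.0000
seg 2 [72.4°–162.7°] cycloidal, h=-19: full span → s += -19 → s = 0.0000
seg 3 [162.7°–205°] simple-harmonic, h=27: θ=168.8° here. β=6.1, B=42.3. 27/2·(1 − cos(π·0.1442)) = 1.3619 → s = 1.3619
seg 3 [162.7°–205°] simple-harmonic, h=27: θ=182.4° here. β=19.7, B=42.3. 27/2·(1 − cos(π·0.4657)) = 12.0490 → s = 12.0490
seg 3 [162.7°–205°] simple-harmonic, h=27: full span → s += 27 → s = 27.0000
seg 4 [205°–360°] simple-harmonic, h=-27: θ=239.8° here. β=34.8, B=155. -27/2·(1 − cos(π·0.2245)) = -3.2212 → s = 23.7788
seg 4 [205°–360°] simple-harmonic, h=-27: θ=312.3° here. β=107.3, B=155. -27/2·(1 − cos(π·0.6923)) = -21.1671 → s = 5.8329

θ=168.8°: 1.3619
θ=182.4°: 12.0490
θ=239.8°: 23.7788
θ=312.3°: 5.8329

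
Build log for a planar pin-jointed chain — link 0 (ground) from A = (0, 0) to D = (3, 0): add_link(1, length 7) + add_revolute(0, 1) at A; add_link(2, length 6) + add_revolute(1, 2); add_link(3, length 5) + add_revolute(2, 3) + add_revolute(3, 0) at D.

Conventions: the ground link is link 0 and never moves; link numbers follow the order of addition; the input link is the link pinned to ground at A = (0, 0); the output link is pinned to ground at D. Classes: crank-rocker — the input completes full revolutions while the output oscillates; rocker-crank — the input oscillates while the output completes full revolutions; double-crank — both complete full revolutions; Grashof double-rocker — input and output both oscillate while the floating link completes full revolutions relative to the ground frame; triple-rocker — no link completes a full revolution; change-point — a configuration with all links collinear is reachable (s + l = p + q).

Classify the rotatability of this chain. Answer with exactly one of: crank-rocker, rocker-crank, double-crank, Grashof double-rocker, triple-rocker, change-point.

lengths: ground=3, input=7, coupler=6, output=5
sorted: s=3 (shortest), l=7 (longest), p+q=11
s + l = 10 vs p + q = 11
s + l < p + q (Grashof) with shortest = ground link → double-crank

double-crank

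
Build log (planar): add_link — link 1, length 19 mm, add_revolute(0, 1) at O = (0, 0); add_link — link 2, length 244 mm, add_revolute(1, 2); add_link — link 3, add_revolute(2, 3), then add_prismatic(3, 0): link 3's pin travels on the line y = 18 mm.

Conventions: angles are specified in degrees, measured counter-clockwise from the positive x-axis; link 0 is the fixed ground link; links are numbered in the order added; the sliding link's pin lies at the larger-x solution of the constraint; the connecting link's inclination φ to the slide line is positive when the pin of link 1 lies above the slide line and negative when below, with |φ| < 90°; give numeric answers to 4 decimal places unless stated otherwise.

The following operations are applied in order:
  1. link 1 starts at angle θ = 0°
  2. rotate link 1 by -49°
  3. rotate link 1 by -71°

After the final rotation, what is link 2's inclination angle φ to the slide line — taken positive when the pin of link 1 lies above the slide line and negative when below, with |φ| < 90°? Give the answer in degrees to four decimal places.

geometry: r = 19 mm, L = 244 mm, e = 18 mm; θ starts at 0°
rotate link 1 by -49°: θ ← 0° -49° = -49°
rotate link 1 by -71°: θ ← -49° -71° = -120°
h = r sin θ − e = -16.454483 − 18 = -34.454483
sin φ = h / L = -34.454483 / 244 = -0.14120690
φ = arcsin(-0.14120690) = -8.117690°

-8.1177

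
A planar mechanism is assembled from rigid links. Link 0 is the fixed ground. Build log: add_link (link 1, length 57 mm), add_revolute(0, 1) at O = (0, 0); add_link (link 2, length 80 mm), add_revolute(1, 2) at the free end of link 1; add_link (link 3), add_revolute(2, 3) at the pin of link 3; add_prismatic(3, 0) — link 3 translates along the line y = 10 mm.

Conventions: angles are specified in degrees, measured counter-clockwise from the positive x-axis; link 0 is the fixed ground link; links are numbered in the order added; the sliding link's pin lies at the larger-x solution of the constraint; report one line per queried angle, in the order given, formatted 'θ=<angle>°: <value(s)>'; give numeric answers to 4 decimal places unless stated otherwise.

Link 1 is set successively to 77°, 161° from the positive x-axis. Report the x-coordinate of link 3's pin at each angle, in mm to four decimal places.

geometry: r = 57 mm, L = 80 mm, e = 10 mm
θ=77°: crank pin P = (r cos θ, r sin θ) = (12.822210, 55.539094)
θ=77°: h = r sin θ − e = 55.539094 − 10 = 45.539094
θ=77°: x = r cos θ + √(L² − h²) = 12.822210 + 65.773786 = 78.595996
θ=161°: crank pin P = (r cos θ, r sin θ) = (-53.894559, 18.557385)
θ=161°: h = r sin θ − e = 18.557385 − 10 = 8.557385
θ=161°: x = r cos θ + √(L² − h²) = -53.894559 + 79.541003 = 25.646444

θ=77°: 78.5960
θ=161°: 25.6464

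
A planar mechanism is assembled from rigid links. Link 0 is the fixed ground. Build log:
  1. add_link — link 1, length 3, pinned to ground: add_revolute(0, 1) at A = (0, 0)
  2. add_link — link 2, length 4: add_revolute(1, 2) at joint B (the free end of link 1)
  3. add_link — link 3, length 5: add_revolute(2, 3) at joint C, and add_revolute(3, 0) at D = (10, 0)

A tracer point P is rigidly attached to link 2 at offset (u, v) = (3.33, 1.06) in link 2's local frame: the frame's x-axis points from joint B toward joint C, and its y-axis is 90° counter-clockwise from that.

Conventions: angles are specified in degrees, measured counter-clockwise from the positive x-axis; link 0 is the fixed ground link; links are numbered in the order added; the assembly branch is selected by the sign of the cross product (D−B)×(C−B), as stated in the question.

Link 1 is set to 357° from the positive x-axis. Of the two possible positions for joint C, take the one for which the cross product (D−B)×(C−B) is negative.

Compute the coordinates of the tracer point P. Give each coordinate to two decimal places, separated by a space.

A=(0,0), D=(10.00,0)
B = A + 3.00·(cos357°, sin357°) = (2.9959, -0.1570)
|BD| = 7.0059
circle(B,4.00) ∩ circle(D,5.00): a=2.8606, h=2.7959
  candidates: C₊=(5.7931,2.7023) cross=19.587; C₋=(5.9184,-2.8881) cross=-19.587
  branch - wants cross < 0 → take C=(5.9184,-2.8881) (cross=-19.587)
ex = (C−B)/|BC| = (0.7306,-0.6828); ey = (0.6828,0.7306)
P = B + 3.33·ex + 1.06·ey = (6.1526,-1.6561)

6.15 -1.66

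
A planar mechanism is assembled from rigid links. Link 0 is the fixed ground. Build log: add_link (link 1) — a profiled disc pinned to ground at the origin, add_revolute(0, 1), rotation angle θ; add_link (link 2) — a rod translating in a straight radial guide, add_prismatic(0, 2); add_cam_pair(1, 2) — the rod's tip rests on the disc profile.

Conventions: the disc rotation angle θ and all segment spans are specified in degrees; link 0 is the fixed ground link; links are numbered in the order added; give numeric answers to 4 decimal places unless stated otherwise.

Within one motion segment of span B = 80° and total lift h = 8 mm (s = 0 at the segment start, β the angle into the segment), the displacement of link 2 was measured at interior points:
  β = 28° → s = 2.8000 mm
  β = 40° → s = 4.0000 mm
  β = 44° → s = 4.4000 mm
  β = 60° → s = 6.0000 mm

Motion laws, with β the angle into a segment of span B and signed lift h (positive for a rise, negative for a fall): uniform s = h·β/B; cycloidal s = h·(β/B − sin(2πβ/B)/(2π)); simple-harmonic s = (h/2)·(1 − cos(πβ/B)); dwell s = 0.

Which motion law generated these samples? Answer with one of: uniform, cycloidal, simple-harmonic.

candidates at β/B = r: uniform s = h·r (linear in β); cycloidal s = h·(r − sin(2πr)/(2π)); simple-harmonic s = (h/2)(1 − cos(πr))
β=28°: printed 2.8000 | uniform 2.8000, cycloidal 1.7699, simple-harmonic 2.1840
β=40°: printed 4.0000 | uniform 4.0000, cycloidal 4.0000, simple-harmonic 4.0000
β=44°: printed 4.4000 | uniform 4.4000, cycloidal 4.7935, simple-harmonic 4.6257
β=60°: printed 6.0000 | uniform 6.0000, cycloidal 7.2732, simple-harmonic 6.8284
only one law matches every sample → uniform

uniform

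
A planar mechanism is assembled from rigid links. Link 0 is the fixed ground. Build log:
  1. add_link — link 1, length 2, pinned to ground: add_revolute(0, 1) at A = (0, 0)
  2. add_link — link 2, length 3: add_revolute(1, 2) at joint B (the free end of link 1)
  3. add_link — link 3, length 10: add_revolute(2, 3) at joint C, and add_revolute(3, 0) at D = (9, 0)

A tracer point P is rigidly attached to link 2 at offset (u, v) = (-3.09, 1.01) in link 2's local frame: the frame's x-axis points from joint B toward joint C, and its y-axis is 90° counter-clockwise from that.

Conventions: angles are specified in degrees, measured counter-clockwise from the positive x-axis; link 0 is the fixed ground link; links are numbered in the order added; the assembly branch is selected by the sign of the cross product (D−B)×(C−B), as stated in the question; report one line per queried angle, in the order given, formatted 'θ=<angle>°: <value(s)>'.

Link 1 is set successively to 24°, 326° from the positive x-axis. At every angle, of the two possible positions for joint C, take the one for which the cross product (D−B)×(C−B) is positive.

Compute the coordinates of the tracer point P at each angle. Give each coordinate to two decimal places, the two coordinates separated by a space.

A=(0,0), D=(9.00,0)
θ=24°: B = A + 2.00·(cos24°, sin24°) = (1.8271, 0.8135)
θ=24°: |BD| = 7.2189
θ=24°: circle(B,3.00) ∩ circle(D,10.00): a=-2.6935, h=1.3211
θ=24°:   candidates: C₊=(-0.7003,2.4297) cross=9.537; C₋=(-0.9981,-0.1957) cross=-9.537
θ=24°:   branch + wants cross > 0 → take C=(-0.7003,2.4297) (cross=9.537)
θ=24°: ex = (C−B)/|BC| = (-0.8425,0.5387); ey = (-0.5387,-0.8425)
θ=24°: P = B + -3.09·ex + 1.01·ey = (3.8862,-1.7021)
θ=326°: B = A + 2.00·(cos326°, sin326°) = (1.6581, -1.1184)
θ=326°: |BD| = 7.4266
θ=326°: circle(B,3.00) ∩ circle(D,10.00): a=-2.4133, h=1.7821
θ=326°:   candidates: C₊=(-0.9961,0.2800) cross=13.235; C₋=(-0.4593,-3.2436) cross=-13.235
θ=326°:   branch + wants cross > 0 → take C=(-0.9961,0.2800) (cross=13.235)
θ=326°: ex = (C−B)/|BC| = (-0.8847,0.4661); ey = (-0.4661,-0.8847)
θ=326°: P = B + -3.09·ex + 1.01·ey = (3.9211,-3.4523)

θ=24°: 3.89 -1.70
θ=326°: 3.92 -3.45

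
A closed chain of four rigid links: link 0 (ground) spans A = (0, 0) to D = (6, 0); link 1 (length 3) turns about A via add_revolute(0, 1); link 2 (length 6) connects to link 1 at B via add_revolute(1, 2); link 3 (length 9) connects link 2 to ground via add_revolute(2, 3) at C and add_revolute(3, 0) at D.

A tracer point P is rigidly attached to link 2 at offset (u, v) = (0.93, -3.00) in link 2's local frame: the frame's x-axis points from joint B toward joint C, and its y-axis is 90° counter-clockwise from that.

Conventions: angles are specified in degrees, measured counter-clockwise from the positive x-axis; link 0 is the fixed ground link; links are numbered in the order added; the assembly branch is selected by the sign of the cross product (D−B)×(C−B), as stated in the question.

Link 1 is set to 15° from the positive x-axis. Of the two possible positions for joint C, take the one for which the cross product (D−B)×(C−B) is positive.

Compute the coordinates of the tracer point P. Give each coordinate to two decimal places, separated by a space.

A=(0,0), D=(6.00,0)
B = A + 3.00·(cos15°, sin15°) = (2.8978, 0.7765)
|BD| = 3.1979
circle(B,6.00) ∩ circle(D,9.00): a=-5.4369, h=2.5378
  candidates: C₊=(-1.7602,4.5584) cross=8.116; C₋=(-2.9926,-0.3653) cross=-8.116
  branch + wants cross > 0 → take C=(-1.7602,4.5584) (cross=8.116)
ex = (C−B)/|BC| = (-0.7763,0.6303); ey = (-0.6303,-0.7763)
P = B + 0.93·ex + -3.00·ey = (4.0668,3.6917)

4.07 3.69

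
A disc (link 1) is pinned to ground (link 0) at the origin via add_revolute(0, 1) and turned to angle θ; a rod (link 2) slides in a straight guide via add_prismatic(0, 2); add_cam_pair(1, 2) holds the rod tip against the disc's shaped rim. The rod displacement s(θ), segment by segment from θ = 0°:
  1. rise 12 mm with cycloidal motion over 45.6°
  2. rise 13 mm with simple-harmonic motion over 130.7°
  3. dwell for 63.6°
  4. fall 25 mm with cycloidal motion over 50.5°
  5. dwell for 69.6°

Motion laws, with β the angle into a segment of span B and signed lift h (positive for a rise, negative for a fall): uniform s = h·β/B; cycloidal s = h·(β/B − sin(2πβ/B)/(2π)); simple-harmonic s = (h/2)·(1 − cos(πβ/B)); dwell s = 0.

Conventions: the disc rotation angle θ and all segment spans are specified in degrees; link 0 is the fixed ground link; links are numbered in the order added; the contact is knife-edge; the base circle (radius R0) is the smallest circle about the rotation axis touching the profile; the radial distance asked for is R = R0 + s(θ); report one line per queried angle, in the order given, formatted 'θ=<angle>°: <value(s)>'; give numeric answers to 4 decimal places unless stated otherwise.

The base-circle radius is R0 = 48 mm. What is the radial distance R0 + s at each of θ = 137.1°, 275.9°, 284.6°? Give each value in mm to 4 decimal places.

segment 1 (0° to 45.6°, cycloidal, h = 12) is passed completely: s = 0.0000 + (12) = 12.0000
θ = 137.1° falls in segment 2 (45.6° to 176.3°, simple-harmonic, h = 13): β = 137.1 − 45.6 = 91.5°, B = 130.7°; Δs = 13/2·(1 − cos(π·0.7001)) = 10.3219; s = 12.0000 + 10.3219 = 22.3219
segment 2 (45.6° to 176.3°, simple-harmonic, h = 13) is passed completely: s = 12.0000 + (13) = 25.0000
segment 3 (176.3° to 239.9°, dwell): s unchanged at 25.0000
θ = 275.9° falls in segment 4 (239.9° to 290.4°, cycloidal, h = -25): β = 275.9 − 239.9 = 36°, B = 50.5°; Δs = -25·(0.7129 − sin(2π·0.7129)/(2π)) = -21.6929; s = 25.0000 − 21.6929 = 3.3071
θ = 284.6° falls in segment 4 (239.9° to 290.4°, cycloidal, h = -25): β = 284.6 − 239.9 = 44.7°, B = 50.5°; Δs = -25·(0.8851 − sin(2π·0.8851)/(2π)) = -24.7572; s = 25.0000 − 24.7572 = 0.2428
θ=137.1°: R = R0 + s = 48 + 22.3219 = 70.3219
θ=275.9°: R = R0 + s = 48 + 3.3071 = 51.3071
θ=284.6°: R = R0 + s = 48 + 0.2428 = 48.2428

θ=137.1°: 70.3219
θ=275.9°: 51.3071
θ=284.6°: 48.2428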